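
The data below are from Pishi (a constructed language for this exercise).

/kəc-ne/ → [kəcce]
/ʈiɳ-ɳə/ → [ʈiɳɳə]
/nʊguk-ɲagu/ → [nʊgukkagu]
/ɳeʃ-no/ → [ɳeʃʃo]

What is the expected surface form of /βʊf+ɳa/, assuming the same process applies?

[βʊffa]

The data show progressive total assimilation (/n/ → [c] after /c/; /ɲ/ → [k] after /k/; /n/ → [ʃ] after /ʃ/): in every case the target segment becomes identical to its preceding neighbour, copying more than a single feature.
In [ʈiɳɳə] the two consonants at the boundary are already identical (/ɳ/ + /ɳ/), so the rule applies vacuously and nothing changes.
/ɳ/ is the segment targeted by the rule; it sits immediately after /f/, so it assimilates completely and surfaces as [f].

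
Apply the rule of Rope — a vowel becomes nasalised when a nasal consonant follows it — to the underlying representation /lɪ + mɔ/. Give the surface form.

/ɪ/ sits next to the nasal /m/ and is therefore nasalised to [ɪ̃].

[lɪ̃mɔ]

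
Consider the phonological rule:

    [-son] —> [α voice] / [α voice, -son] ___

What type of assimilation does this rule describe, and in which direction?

The shared variable α links the value of [voice] on the target to the same value on the neighbouring segment, so voicing is the feature that assimilates.
The conditioning segment sits to the left of the focus bar, meaning the trigger precedes the segment that changes — progressive assimilation.

progressive voicing assimilation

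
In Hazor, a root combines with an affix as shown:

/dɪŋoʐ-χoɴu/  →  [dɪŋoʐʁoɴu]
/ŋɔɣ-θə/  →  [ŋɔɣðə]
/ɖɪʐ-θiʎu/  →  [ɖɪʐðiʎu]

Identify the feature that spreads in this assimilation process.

Comparing underlying and surface forms, /χ/ → [ʁ] is the alternation; the neighbouring /ʐ/ is constant.
The change voiceless → voiced matches the voicing of the preceding /ʐ/, identifying this as voicing assimilation.
The same holds elsewhere in the data: /θ/ → [ð] after /ɣ/ (voiceless → voiced, matching voiced); /θ/ → [ð] after /ʐ/ (voiceless → voiced, matching voiced) — only voicing changes, and always toward the preceding segment.

voicing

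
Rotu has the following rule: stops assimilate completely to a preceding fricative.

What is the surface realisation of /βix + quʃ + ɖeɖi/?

/q/ is the segment targeted by the rule; it sits immediately after /x/, so it assimilates completely and surfaces as [x].
At the second juncture, /ɖ/ likewise becomes [ʃ] adjacent to /ʃ/.

[βixxuʃʃeɖi]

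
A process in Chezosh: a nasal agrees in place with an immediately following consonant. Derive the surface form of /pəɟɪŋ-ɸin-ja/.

[pəɟɪmɸiɲja]

The rule targets /ŋ/ (voiced velar nasal), which sits before the trigger /ɸ/ (bilabial).
A voiced bilabial nasal is [m], so the surface segment is [m].
At the second juncture, /n/ likewise becomes [ɲ] adjacent to /j/.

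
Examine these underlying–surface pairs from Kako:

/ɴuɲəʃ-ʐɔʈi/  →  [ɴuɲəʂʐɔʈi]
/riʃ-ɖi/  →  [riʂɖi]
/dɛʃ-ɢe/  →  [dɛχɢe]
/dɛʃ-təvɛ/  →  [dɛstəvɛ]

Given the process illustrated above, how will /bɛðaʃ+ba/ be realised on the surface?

[bɛðaɸba]

The data show regressive place assimilation: /ʃ/ → [ʂ] before /ʐ/; /ʃ/ → [ʂ] before /ɖ/; /ʃ/ → [χ] before /ɢ/; /ʃ/ → [s] before /t/. In each pair only place changes, matching the following consonant, while manner and voice stay constant.
The rule targets /ʃ/ (voiceless postalveolar fricative), which sits before the trigger /b/ (bilabial).
Changing only its place to bilabial gives [ɸ] — the voiceless bilabial fricative.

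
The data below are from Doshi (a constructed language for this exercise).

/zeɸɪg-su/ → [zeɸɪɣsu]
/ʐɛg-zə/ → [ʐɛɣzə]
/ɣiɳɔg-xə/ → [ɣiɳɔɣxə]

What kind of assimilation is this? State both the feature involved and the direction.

The segment that alternates is /g/, which surfaces as [ɣ] when adjacent to /s/.
/g/ is a stop while /s/ is a fricative; the output [ɣ] is a fricative, matching the trigger — so the feature that spreads is manner.
Place and voice are unchanged, so the assimilation is partial, not total.
The same holds elsewhere in the data: /g/ → [ɣ] before /z/ (stop → fricative, matching a fricative); /g/ → [ɣ] before /x/ (stop → fricative, matching a fricative) — only manner changes, and always toward the following segment.
The trigger is the following segment, so the direction is regressive (anticipatory).

regressive manner assimilation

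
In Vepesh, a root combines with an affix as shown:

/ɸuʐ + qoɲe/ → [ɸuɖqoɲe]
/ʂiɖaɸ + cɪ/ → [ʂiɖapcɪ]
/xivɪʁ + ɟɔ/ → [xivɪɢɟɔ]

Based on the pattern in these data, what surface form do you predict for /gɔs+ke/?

[gɔtke]

The data show regressive manner assimilation: /ʐ/ → [ɖ] before /q/; /ɸ/ → [p] before /c/; /ʁ/ → [ɢ] before /ɟ/. In each pair only manner changes, matching the following consonant, while place and voice stay constant.
/s/ is a voiceless alveolar fricative. The following trigger /k/ is a stop, so /s/ must become a stop as well.
The voiceless alveolar stop is [t], so /s/ → [t].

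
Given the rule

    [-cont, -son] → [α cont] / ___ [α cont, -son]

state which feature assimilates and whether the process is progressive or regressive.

The rule copies [cont] (continuancy) from the environment onto the target stops; since [±cont] encodes the stop/fricative manner contrast, the assimilating dimension is manner.
The conditioning segment sits to the right of the focus bar, meaning the trigger follows the segment that changes — regressive assimilation.

regressive manner assimilation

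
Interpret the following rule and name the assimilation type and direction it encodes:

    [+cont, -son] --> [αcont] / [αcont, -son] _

progressive manner assimilation

The shared variable α links the value of [cont] on the target to that of the neighbouring obstruent. [cont] distinguishes stops from fricatives — a manner-of-articulation feature — so this is manner assimilation.
Since the environment is written before the underscore, the trigger precedes the target; the direction is progressive.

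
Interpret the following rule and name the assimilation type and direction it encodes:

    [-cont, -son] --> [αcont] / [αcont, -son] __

progressive manner assimilation

The rule copies [cont] (continuancy) from the environment onto the target stops; since [±cont] encodes the stop/fricative manner contrast, the assimilating dimension is manner.
The conditioning segment sits to the left of the focus bar, meaning the trigger precedes the segment that changes — progressive assimilation.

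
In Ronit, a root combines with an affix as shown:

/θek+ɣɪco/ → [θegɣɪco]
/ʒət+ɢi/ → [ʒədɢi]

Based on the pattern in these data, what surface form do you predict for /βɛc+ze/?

[βɛɟze]

The data show regressive voicing assimilation: /k/ → [g] before /ɣ/; /t/ → [d] before /ɢ/. In each pair only voicing changes, matching the following consonant, while place and manner stay constant.
/c/ is a voiceless palatal stop. The following trigger /z/ is voiced, so /c/ must become voiced as well.
A voiced palatal stop is [ɟ], so the surface segment is [ɟ].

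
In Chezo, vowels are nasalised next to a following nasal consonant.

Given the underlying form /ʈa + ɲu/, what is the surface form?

The vowel /a/ is adjacent to the following nasal /ɲ/, so it acquires [+nasal] and surfaces as [ã].

[ʈãɲu]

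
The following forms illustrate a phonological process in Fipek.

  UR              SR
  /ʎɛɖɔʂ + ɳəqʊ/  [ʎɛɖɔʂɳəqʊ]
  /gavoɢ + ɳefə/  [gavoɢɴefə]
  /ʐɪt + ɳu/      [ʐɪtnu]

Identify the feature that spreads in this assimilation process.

place

Comparing underlying and surface forms, /ɳ/ → [ɴ] is the alternation; the neighbouring /ɢ/ is constant.
The change retroflex → uvular matches the place of the preceding /ɢ/, identifying this as place assimilation.
The other alternating form patterns the same way: /ɳ/ → [n] after /t/ (retroflex → alveolar, matching alveolar) — only place changes, and always toward the preceding segment.
Nothing changes in [ʎɛɖɔʂɳəqʊ]: there the adjacent consonants already agree in place (/ɳ/ and /ʂ/ are both retroflex), so this form is consistent with the same rule.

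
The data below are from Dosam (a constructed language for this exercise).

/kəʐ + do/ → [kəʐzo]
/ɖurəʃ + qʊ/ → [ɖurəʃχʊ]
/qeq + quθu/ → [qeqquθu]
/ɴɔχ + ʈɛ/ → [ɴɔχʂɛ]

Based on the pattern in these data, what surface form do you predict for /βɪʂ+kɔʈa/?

[βɪʂxɔʈa]

The data show progressive manner assimilation: /d/ → [z] after /ʐ/; /q/ → [χ] after /ʃ/; /ʈ/ → [ʂ] after /χ/. In each pair only manner changes, matching the preceding consonant, while place and voice stay constant.
Nothing changes in [qeqquθu]: there the adjacent consonants already agree in manner (/q/ and /q/ are both stops), so this form is consistent with the same rule.
/k/ is a voiceless velar stop. The preceding trigger /ʂ/ is a fricative, so /k/ must become a fricative as well.
Changing only its manner to fricative gives [x] — the voiceless velar fricative.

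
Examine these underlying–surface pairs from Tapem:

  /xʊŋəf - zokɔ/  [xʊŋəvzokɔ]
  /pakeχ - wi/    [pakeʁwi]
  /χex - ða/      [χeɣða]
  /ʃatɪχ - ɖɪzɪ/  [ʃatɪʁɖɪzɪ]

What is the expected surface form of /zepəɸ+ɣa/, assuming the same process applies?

[zepəβɣa]

The data show regressive voicing assimilation: /f/ → [v] before /z/; /χ/ → [ʁ] before /w/; /x/ → [ɣ] before /ð/; /χ/ → [ʁ] before /ɖ/. In each pair only voicing changes, matching the following consonant, while place and manner stay constant.
The rule targets /ɸ/ (voiceless bilabial fricative), which sits before the trigger /ɣ/ (voiced).
A voiced bilabial fricative is [β], so the surface segment is [β].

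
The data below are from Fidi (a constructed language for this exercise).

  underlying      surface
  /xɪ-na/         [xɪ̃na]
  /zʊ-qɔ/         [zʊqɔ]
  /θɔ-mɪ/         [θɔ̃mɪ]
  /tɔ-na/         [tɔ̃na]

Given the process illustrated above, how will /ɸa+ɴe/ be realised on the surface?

[ɸãɴe]

The data show regressive nasality assimilation (vowel nasalisation): /ɪ/ → [ɪ̃] before /n/; /ɔ/ → [ɔ̃] before /m/; /ɔ/ → [ɔ̃] before /n/ — a vowel is nasalised by an immediately following nasal consonant.
No change occurs in [zʊqɔ] because the vowel at the boundary is adjacent to an oral consonant, not a nasal (/ʊ/ next to /q/).
The vowel /a/ is adjacent to the following nasal /ɴ/, so it acquires [+nasal] and surfaces as [ã].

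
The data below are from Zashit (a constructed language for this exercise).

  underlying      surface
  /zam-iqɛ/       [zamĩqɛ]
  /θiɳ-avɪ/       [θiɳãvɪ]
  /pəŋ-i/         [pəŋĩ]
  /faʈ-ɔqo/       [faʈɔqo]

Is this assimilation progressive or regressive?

The vowel /i/ surfaces as nasalised [ĩ] next to the preceding nasal /m/ — it has acquired the [+nasal] feature of its neighbour.
The other forms show the same pattern: /a/ → [ã] after /ɳ/; /i/ → [ĩ] after /ŋ/ — each time a vowel is nasalised next to a preceding nasal.
No change occurs in [faʈɔqo] because the vowel at the boundary is adjacent to an oral consonant, not a nasal (/ɔ/ next to /ʈ/).
Because the conditioning nasal is to the left of the vowel that changes, the process is progressive (perseverative).

progressive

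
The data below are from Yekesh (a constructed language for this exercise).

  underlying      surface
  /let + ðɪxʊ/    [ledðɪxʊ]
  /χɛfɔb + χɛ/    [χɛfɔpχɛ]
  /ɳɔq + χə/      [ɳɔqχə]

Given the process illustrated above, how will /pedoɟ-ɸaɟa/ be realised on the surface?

[pedocɸaɟa]

The data show regressive voicing assimilation: /t/ → [d] before /ð/; /b/ → [p] before /χ/. In each pair only voicing changes, matching the following consonant, while place and manner stay constant.
Nothing changes in [ɳɔqχə]: there the adjacent consonants already agree in voicing (/q/ and /χ/ are both voiceless), so this form is consistent with the same rule.
The rule targets /ɟ/ (voiced palatal stop), which sits before the trigger /ɸ/ (voiceless).
The voiceless palatal stop is [c], so /ɟ/ → [c].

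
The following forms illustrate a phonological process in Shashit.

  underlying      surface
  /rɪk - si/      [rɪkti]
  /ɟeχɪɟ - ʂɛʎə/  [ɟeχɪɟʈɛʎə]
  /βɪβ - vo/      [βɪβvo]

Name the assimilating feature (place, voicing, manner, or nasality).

Underlying /s/ is realised as [t] next to /k/; /k/ itself does not change.
The change fricative → stop matches the manner of the preceding /k/, identifying this as manner assimilation.
The other alternating form patterns the same way: /ʂ/ → [ʈ] after /ɟ/ (fricative → stop, matching a stop) — only manner changes, and always toward the preceding segment.
No alternation appears in [βɪβvo]: there the adjacent consonants already agree in manner (/v/ and /β/ are both fricatives), so this form is consistent with the same rule.

manner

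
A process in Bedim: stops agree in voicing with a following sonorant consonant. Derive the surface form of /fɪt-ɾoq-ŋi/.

[fɪdɾoɢŋi]

/t/ is a voiceless alveolar stop. The following trigger /ɾ/ is voiced, so /t/ must become voiced as well.
Changing only its voicing to voiced gives [d] — the voiced alveolar stop.
The same rule applies at the second boundary: /q/ → [ɢ] next to /ŋ/.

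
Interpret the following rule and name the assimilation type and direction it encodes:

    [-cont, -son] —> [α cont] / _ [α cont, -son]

The shared variable α links the value of [cont] on the target to that of the neighbouring obstruent. [cont] distinguishes stops from fricatives — a manner-of-articulation feature — so this is manner assimilation.
Since the environment is written after the underscore, the trigger follows the target; the direction is regressive.

regressive manner assimilation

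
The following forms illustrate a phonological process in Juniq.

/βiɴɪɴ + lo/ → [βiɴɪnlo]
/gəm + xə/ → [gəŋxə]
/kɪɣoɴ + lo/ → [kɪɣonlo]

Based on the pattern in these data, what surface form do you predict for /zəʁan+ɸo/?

The data show regressive place assimilation: /ɴ/ → [n] before /l/; /m/ → [ŋ] before /x/. In each pair only place changes, matching the following consonant, while manner and voice stay constant.
The rule targets /n/ (voiced alveolar nasal), which sits before the trigger /ɸ/ (bilabial).
Changing only its place to bilabial gives [m] — the voiced bilabial nasal.

[zəʁamɸo]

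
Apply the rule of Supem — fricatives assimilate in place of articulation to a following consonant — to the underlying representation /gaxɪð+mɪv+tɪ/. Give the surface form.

[gaxɪβmɪztɪ]

The rule targets /ð/ (voiced dental fricative), which sits before the trigger /m/ (bilabial).
A voiced bilabial fricative is [β], so the surface segment is [β].
The same rule applies at the second boundary: /v/ → [z] next to /t/.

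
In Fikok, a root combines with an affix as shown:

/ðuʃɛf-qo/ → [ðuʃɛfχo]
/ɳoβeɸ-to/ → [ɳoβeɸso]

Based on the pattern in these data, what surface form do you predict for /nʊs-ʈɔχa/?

The data show progressive manner assimilation: /q/ → [χ] after /f/; /t/ → [s] after /ɸ/. In each pair only manner changes, matching the preceding consonant, while place and voice stay constant.
The rule targets /ʈ/ (voiceless retroflex stop), which sits after the trigger /s/ (fricative).
A voiceless retroflex fricative is [ʂ], so the surface segment is [ʂ].

[nʊsʂɔχa]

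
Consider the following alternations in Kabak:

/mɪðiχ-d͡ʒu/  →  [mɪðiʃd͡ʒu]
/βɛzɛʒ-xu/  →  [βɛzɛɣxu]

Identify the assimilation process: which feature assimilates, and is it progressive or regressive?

The segment that alternates is /χ/, which surfaces as [ʃ] when adjacent to /d͡ʒ/.
The change uvular → postalveolar matches the place of the following /d͡ʒ/, identifying this as place assimilation.
Manner and voice are unchanged, so the assimilation is partial, not total.
Checking the remaining alternation: /ʒ/ → [ɣ] before /x/ (postalveolar → velar, matching velar) — only place changes, and always toward the following segment.
The trigger is the following segment, so the direction is regressive (anticipatory).

regressive place assimilation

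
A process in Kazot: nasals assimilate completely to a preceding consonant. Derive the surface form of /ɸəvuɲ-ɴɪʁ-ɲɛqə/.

[ɸəvuɲɲɪʁʁɛqə]

/ɴ/ is the segment targeted by the rule; it sits immediately after /ɲ/, so it assimilates completely and surfaces as [ɲ].
The same rule applies at the second boundary: /ɲ/ → [ʁ] next to /ʁ/.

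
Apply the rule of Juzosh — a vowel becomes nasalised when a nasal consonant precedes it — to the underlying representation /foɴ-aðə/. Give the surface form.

/a/ sits next to the nasal /ɴ/ and is therefore nasalised to [ã].

[foɴãðə]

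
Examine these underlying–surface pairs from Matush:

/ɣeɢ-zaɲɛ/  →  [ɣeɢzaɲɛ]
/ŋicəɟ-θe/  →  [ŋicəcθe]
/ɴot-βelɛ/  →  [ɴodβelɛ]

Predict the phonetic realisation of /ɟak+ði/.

[ɟagði]

The data show regressive voicing assimilation: /ɟ/ → [c] before /θ/; /t/ → [d] before /β/. In each pair only voicing changes, matching the following consonant, while place and manner stay constant.
Nothing changes in [ɣeɢzaɲɛ]: there the adjacent consonants already agree in voicing (/ɢ/ and /z/ are both voiced), so this form is consistent with the same rule.
/k/ is a voiceless velar stop. The following trigger /ð/ is voiced, so /k/ must become voiced as well.
Changing only its voicing to voiced gives [g] — the voiced velar stop.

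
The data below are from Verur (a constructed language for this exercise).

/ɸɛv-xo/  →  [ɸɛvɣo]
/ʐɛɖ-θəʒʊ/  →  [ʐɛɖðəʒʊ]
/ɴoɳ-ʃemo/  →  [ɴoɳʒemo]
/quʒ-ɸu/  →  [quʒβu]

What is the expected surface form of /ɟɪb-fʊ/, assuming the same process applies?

[ɟɪbvʊ]

The data show progressive voicing assimilation: /x/ → [ɣ] after /v/; /θ/ → [ð] after /ɖ/; /ʃ/ → [ʒ] after /ɳ/; /ɸ/ → [β] after /ʒ/. In each pair only voicing changes, matching the preceding consonant, while place and manner stay constant.
The rule targets /f/ (voiceless labiodental fricative), which sits after the trigger /b/ (voiced).
A voiced labiodental fricative is [v], so the surface segment is [v].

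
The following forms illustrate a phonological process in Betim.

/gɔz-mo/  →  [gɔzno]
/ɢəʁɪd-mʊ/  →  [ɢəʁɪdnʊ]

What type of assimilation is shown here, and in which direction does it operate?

Underlying /m/ is realised as [n] next to /z/; /z/ itself does not change.
The change bilabial → alveolar matches the place of the preceding /z/, identifying this as place assimilation.
Manner and voice are unchanged, so the assimilation is partial, not total.
The same holds elsewhere in the data: /m/ → [n] after /d/ (bilabial → alveolar, matching alveolar) — only place changes, and always toward the preceding segment.
The trigger is the preceding segment, so the direction is progressive (perseverative).

progressive place assimilation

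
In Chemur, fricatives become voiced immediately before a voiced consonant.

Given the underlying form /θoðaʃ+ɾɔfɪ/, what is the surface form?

[θoðaʒɾɔfɪ]

The rule targets /ʃ/ (voiceless postalveolar fricative), which sits before the trigger /ɾ/ (voiced).
A voiced postalveolar fricative is [ʒ], so the surface segment is [ʒ].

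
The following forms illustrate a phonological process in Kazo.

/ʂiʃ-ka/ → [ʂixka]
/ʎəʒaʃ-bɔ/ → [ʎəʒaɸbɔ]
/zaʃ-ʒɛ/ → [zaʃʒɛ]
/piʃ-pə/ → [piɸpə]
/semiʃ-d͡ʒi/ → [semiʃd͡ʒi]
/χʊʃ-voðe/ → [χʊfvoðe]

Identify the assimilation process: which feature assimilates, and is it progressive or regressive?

The segment that alternates is /ʃ/, which surfaces as [x] when adjacent to /k/.
The change postalveolar → velar matches the place of the following /k/, identifying this as place assimilation.
Manner and voice are unchanged, so the assimilation is partial, not total.
The same holds elsewhere in the data: /ʃ/ → [ɸ] before /b/ (postalveolar → bilabial, matching bilabial); /ʃ/ → [ɸ] before /p/ (postalveolar → bilabial, matching bilabial); /ʃ/ → [f] before /v/ (postalveolar → labiodental, matching labiodental) — only place changes, and always toward the following segment.
Nothing changes in [zaʃʒɛ], [semiʃd͡ʒi]: there the adjacent consonants already agree in place (/ʃ/ and /ʒ/ are both postalveolar; /ʃ/ and /d͡ʒ/ are both postalveolar), so these forms are consistent with the same rule.
Since the segment that changes precedes the conditioning segment, the assimilation is regressive.

regressive place assimilation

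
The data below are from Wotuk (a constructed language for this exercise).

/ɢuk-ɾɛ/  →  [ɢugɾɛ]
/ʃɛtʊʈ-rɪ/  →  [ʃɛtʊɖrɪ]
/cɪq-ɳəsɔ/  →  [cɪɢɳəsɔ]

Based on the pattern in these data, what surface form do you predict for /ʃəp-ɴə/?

[ʃəbɴə]

The data show regressive voicing assimilation: /k/ → [g] before /ɾ/; /ʈ/ → [ɖ] before /r/; /q/ → [ɢ] before /ɳ/. In each pair only voicing changes, matching the following consonant, while place and manner stay constant.
The rule targets /p/ (voiceless bilabial stop), which sits before the trigger /ɴ/ (voiced).
Changing only its voicing to voiced gives [b] — the voiced bilabial stop.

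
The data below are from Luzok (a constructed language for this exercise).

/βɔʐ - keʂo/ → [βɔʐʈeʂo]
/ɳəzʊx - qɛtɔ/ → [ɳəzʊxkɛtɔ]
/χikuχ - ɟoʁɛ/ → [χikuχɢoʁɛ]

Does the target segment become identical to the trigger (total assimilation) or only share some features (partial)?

partial assimilation

Underlying /k/ is realised as [ʈ] next to /ʐ/; /ʐ/ itself does not change.
/k/ is velar while /ʐ/ is retroflex; the output [ʈ] is retroflex, matching the trigger — so the feature that spreads is place.
Manner and voice are unchanged, so the assimilation is partial, not total.
Checking the remaining alternations: /q/ → [k] after /x/ (uvular → velar, matching velar); /ɟ/ → [ɢ] after /χ/ (palatal → uvular, matching uvular) — only place changes, and always toward the preceding segment.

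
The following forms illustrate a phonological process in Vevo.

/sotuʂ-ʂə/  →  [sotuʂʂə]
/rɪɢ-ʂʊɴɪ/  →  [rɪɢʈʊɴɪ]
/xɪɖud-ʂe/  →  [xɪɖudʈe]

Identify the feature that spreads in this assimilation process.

Underlying /ʂ/ is realised as [ʈ] next to /ɢ/; /ɢ/ itself does not change.
/ʂ/ is a fricative while /ɢ/ is a stop; the output [ʈ] is a stop, matching the trigger — so the feature that spreads is manner.
The same holds elsewhere in the data: /ʂ/ → [ʈ] after /d/ (fricative → stop, matching a stop) — only manner changes, and always toward the preceding segment.
No alternation appears in [sotuʂʂə]: there the adjacent consonants already agree in manner (/ʂ/ and /ʂ/ are both fricatives), so this form is consistent with the same rule.

manner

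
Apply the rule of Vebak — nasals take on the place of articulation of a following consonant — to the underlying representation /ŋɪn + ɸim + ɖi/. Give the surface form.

[ŋɪmɸiɳɖi]

The rule targets /n/ (voiced alveolar nasal), which sits before the trigger /ɸ/ (bilabial).
The voiced bilabial nasal is [m], so /n/ → [m].
The same rule applies at the second boundary: /m/ → [ɳ] next to /ɖ/.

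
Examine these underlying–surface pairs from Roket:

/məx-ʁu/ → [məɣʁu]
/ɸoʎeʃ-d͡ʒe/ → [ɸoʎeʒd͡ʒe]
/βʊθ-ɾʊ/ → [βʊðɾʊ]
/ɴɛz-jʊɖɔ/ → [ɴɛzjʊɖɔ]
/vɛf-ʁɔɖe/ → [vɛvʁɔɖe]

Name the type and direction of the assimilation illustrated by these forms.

regressive voicing assimilation

Underlying /x/ is realised as [ɣ] next to /ʁ/; /ʁ/ itself does not change.
/x/ is voiceless while /ʁ/ is voiced; the output [ɣ] is voiced, matching the trigger — so the feature that spreads is voicing.
Place and manner are unchanged, so the assimilation is partial, not total.
The same holds elsewhere in the data: /ʃ/ → [ʒ] before /d͡ʒ/ (voiceless → voiced, matching voiced); /θ/ → [ð] before /ɾ/ (voiceless → voiced, matching voiced); /f/ → [v] before /ʁ/ (voiceless → voiced, matching voiced) — only voicing changes, and always toward the following segment.
Nothing changes in [ɴɛzjʊɖɔ]: there the adjacent consonants already agree in voicing (/z/ and /j/ are both voiced), so this form is consistent with the same rule.
The trigger is the following segment, so the direction is regressive (anticipatory).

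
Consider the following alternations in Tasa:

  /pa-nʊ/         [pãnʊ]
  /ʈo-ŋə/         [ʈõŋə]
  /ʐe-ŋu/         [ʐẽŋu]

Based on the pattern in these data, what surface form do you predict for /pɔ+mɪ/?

The data show regressive nasality assimilation (vowel nasalisation): /a/ → [ã] before /n/; /o/ → [õ] before /ŋ/; /e/ → [ẽ] before /ŋ/ — a vowel is nasalised by an immediately following nasal consonant.
/ɔ/ sits next to the nasal /m/ and is therefore nasalised to [ɔ̃].

[pɔ̃mɪ]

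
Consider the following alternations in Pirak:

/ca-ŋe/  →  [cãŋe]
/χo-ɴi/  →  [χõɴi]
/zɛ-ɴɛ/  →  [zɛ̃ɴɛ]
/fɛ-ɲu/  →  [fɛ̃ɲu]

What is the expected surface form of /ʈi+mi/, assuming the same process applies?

[ʈĩmi]

The data show regressive nasality assimilation (vowel nasalisation): /a/ → [ã] before /ŋ/; /o/ → [õ] before /ɴ/; /ɛ/ → [ɛ̃] before /ɴ/; /ɛ/ → [ɛ̃] before /ɲ/ — a vowel is nasalised by an immediately following nasal consonant.
The vowel /i/ is adjacent to the following nasal /m/, so it acquires [+nasal] and surfaces as [ĩ].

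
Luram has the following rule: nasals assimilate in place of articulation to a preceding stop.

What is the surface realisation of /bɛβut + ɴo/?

[bɛβutno]

/ɴ/ is a voiced uvular nasal. The preceding trigger /t/ is alveolar, so /ɴ/ must become alveolar as well.
A voiced alveolar nasal is [n], so the surface segment is [n].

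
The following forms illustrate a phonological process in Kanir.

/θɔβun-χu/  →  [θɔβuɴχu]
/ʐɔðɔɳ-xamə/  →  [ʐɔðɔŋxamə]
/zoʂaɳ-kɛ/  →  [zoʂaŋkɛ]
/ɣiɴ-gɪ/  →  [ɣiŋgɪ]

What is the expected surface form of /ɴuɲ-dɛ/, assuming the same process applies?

The data show regressive place assimilation: /n/ → [ɴ] before /χ/; /ɳ/ → [ŋ] before /x/; /ɳ/ → [ŋ] before /k/; /ɴ/ → [ŋ] before /g/. In each pair only place changes, matching the following consonant, while manner and voice stay constant.
The rule targets /ɲ/ (voiced palatal nasal), which sits before the trigger /d/ (alveolar).
The voiced alveolar nasal is [n], so /ɲ/ → [n].

[ɴundɛ]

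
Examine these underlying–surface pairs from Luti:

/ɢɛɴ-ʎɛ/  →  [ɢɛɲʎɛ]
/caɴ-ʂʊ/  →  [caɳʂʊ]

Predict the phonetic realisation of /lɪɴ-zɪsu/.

The data show regressive place assimilation: /ɴ/ → [ɲ] before /ʎ/; /ɴ/ → [ɳ] before /ʂ/. In each pair only place changes, matching the following consonant, while manner and voice stay constant.
/ɴ/ is a voiced uvular nasal. The following trigger /z/ is alveolar, so /ɴ/ must become alveolar as well.
The voiced alveolar nasal is [n], so /ɴ/ → [n].

[lɪnzɪsu]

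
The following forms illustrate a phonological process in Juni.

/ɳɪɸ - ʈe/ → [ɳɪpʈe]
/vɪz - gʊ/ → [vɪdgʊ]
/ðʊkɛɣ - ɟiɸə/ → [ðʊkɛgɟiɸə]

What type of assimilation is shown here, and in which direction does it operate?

regressive manner assimilation

Underlying /ɸ/ is realised as [p] next to /ʈ/; /ʈ/ itself does not change.
/ɸ/ is a fricative while /ʈ/ is a stop; the output [p] is a stop, matching the trigger — so the feature that spreads is manner.
Place and voice are unchanged, so the assimilation is partial, not total.
The same holds elsewhere in the data: /z/ → [d] before /g/ (fricative → stop, matching a stop); /ɣ/ → [g] before /ɟ/ (fricative → stop, matching a stop) — only manner changes, and always toward the following segment.
Since the segment that changes precedes the conditioning segment, the assimilation is regressive.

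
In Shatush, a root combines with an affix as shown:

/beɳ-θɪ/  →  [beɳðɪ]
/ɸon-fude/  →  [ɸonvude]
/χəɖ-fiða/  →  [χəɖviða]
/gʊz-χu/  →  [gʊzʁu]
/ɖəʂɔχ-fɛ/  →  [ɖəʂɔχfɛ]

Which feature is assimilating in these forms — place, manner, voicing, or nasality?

The segment that alternates is /θ/, which surfaces as [ð] when adjacent to /ɳ/.
The change voiceless → voiced matches the voicing of the preceding /ɳ/, identifying this as voicing assimilation.
Checking the remaining alternations: /f/ → [v] after /n/ (voiceless → voiced, matching voiced); /f/ → [v] after /ɖ/ (voiceless → voiced, matching voiced); /χ/ → [ʁ] after /z/ (voiceless → voiced, matching voiced) — only voicing changes, and always toward the preceding segment.
No alternation appears in [ɖəʂɔχfɛ]: there the adjacent consonants already agree in voicing (/f/ and /χ/ are both voiceless), so this form is consistent with the same rule.

voicing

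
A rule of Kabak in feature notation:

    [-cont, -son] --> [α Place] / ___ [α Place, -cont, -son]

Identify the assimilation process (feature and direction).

The rule copies the place features (abbreviated [Place]) from the environment onto the target, so the assimilating feature is place.
Since the environment is written after the underscore, the trigger follows the target; the direction is regressive.

regressive place assimilation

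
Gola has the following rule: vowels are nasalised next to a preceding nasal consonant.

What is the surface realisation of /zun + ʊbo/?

/ʊ/ sits next to the nasal /n/ and is therefore nasalised to [ʊ̃].

[zunʊ̃bo]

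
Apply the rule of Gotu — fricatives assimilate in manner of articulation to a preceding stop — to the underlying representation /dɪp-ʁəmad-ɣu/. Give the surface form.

/ʁ/ is a voiced uvular fricative. The preceding trigger /p/ is a stop, so /ʁ/ must become a stop as well.
A voiced uvular stop is [ɢ], so the surface segment is [ɢ].
The same rule applies at the second boundary: /ɣ/ → [g] next to /d/.

[dɪpɢəmadgu]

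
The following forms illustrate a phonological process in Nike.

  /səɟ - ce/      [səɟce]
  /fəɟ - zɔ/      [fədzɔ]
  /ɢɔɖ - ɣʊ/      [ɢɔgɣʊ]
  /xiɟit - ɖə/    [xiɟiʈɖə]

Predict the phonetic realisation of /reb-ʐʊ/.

[reɖʐʊ]

The data show regressive place assimilation: /ɟ/ → [d] before /z/; /ɖ/ → [g] before /ɣ/; /t/ → [ʈ] before /ɖ/. In each pair only place changes, matching the following consonant, while manner and voice stay constant.
Nothing changes in [səɟce]: there the adjacent consonants already agree in place (/ɟ/ and /c/ are both palatal), so this form is consistent with the same rule.
The rule targets /b/ (voiced bilabial stop), which sits before the trigger /ʐ/ (retroflex).
The voiced retroflex stop is [ɖ], so /b/ → [ɖ].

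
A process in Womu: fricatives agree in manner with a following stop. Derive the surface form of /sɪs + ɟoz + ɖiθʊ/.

[sɪtɟodɖiθʊ]

The rule targets /s/ (voiceless alveolar fricative), which sits before the trigger /ɟ/ (stop).
The voiceless alveolar stop is [t], so /s/ → [t].
The same rule applies at the second boundary: /z/ → [d] next to /ɖ/.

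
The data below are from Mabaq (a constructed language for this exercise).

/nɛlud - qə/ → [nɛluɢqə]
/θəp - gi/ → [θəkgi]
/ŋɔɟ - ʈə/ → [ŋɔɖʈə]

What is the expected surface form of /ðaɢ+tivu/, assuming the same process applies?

[ðadtivu]

The data show regressive place assimilation: /d/ → [ɢ] before /q/; /p/ → [k] before /g/; /ɟ/ → [ɖ] before /ʈ/. In each pair only place changes, matching the following consonant, while manner and voice stay constant.
The rule targets /ɢ/ (voiced uvular stop), which sits before the trigger /t/ (alveolar).
Changing only its place to alveolar gives [d] — the voiced alveolar stop.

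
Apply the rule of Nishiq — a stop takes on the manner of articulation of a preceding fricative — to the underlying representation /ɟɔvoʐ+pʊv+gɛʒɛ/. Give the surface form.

[ɟɔvoʐɸʊvɣɛʒɛ]

/p/ is a voiceless bilabial stop. The preceding trigger /ʐ/ is a fricative, so /p/ must become a fricative as well.
Changing only its manner to fricative gives [ɸ] — the voiceless bilabial fricative.
At the second juncture, /g/ likewise becomes [ɣ] adjacent to /v/.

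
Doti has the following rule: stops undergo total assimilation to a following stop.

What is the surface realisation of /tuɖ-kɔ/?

/ɖ/ is the segment targeted by the rule; it sits immediately before /k/, so it assimilates completely and surfaces as [k].

[tukkɔ]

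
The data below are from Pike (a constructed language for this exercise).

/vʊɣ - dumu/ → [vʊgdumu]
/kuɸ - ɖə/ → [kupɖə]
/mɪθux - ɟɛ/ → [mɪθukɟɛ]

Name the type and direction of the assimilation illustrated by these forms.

The segment that alternates is /ɣ/, which surfaces as [g] when adjacent to /d/.
/ɣ/ is a fricative while /d/ is a stop; the output [g] is a stop, matching the trigger — so the feature that spreads is manner.
Place and voice are unchanged, so the assimilation is partial, not total.
Checking the remaining alternations: /ɸ/ → [p] before /ɖ/ (fricative → stop, matching a stop); /x/ → [k] before /ɟ/ (fricative → stop, matching a stop) — only manner changes, and always toward the following segment.
Since the segment that changes precedes the conditioning segment, the assimilation is regressive.

regressive manner assimilation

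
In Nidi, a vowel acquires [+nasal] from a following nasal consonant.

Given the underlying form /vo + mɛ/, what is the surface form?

[võmɛ]

The vowel /o/ is adjacent to the following nasal /m/, so it acquires [+nasal] and surfaces as [õ].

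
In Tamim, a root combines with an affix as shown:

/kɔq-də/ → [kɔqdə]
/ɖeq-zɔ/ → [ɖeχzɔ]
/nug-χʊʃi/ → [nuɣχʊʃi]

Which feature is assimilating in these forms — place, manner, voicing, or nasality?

Comparing underlying and surface forms, /q/ → [χ] is the alternation; the neighbouring /z/ is constant.
The change stop → fricative matches the manner of the following /z/, identifying this as manner assimilation.
The same holds elsewhere in the data: /g/ → [ɣ] before /χ/ (stop → fricative, matching a fricative) — only manner changes, and always toward the following segment.
Nothing changes in [kɔqdə]: there the adjacent consonants already agree in manner (/q/ and /d/ are both stops), so this form is consistent with the same rule.

manner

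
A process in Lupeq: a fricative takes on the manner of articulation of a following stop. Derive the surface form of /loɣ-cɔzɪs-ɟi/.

[logcɔzɪtɟi]

The rule targets /ɣ/ (voiced velar fricative), which sits before the trigger /c/ (stop).
Changing only its manner to stop gives [g] — the voiced velar stop.
The same rule applies at the second boundary: /s/ → [t] next to /ɟ/.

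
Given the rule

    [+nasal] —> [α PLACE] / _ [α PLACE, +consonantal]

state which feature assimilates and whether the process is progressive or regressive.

regressive place assimilation

The shared variable α links the value of the place features (abbreviated [PLACE]) on the target to the same value on the neighbouring segment, so place is the feature that assimilates.
The conditioning segment sits to the right of the focus bar, meaning the trigger follows the segment that changes — regressive assimilation.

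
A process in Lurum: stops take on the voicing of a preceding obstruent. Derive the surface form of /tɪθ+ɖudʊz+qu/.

[tɪθʈudʊzɢu]

/ɖ/ is a voiced retroflex stop. The preceding trigger /θ/ is voiceless, so /ɖ/ must become voiceless as well.
A voiceless retroflex stop is [ʈ], so the surface segment is [ʈ].
At the second juncture, /q/ likewise becomes [ɢ] adjacent to /z/.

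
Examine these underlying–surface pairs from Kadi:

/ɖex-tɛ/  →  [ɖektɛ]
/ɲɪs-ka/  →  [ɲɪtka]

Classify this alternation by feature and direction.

regressive manner assimilation

Underlying /x/ is realised as [k] next to /t/; /t/ itself does not change.
The change fricative → stop matches the manner of the following /t/, identifying this as manner assimilation.
Place and voice are unchanged, so the assimilation is partial, not total.
The other alternating form patterns the same way: /s/ → [t] before /k/ (fricative → stop, matching a stop) — only manner changes, and always toward the following segment.
Since the segment that changes precedes the conditioning segment, the assimilation is regressive.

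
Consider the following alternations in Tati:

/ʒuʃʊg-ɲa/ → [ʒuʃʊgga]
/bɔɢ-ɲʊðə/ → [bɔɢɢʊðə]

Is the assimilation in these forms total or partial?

Underlying /ɲ/ is realised as [g] next to /g/; /g/ itself does not change.
The output [g] is identical to the trigger /g/ — every feature (place, manner, voicing) has been copied — so this is total assimilation.
The remaining alternation confirms this: /ɲ/ → [ɢ] after /ɢ/ — in each case the output is a copy of the preceding consonant.

total assimilation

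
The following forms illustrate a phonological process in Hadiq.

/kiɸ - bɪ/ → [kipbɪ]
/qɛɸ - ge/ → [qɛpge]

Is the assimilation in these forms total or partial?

partial assimilation

The segment that alternates is /ɸ/, which surfaces as [p] when adjacent to /b/.
/ɸ/ is a fricative while /b/ is a stop; the output [p] is a stop, matching the trigger — so the feature that spreads is manner.
Place and voice are unchanged, so the assimilation is partial, not total.
The other alternating form patterns the same way: /ɸ/ → [p] before /g/ (fricative → stop, matching a stop) — only manner changes, and always toward the following segment.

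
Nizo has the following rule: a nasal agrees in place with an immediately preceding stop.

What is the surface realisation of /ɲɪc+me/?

[ɲɪcɲe]

The rule targets /m/ (voiced bilabial nasal), which sits after the trigger /c/ (palatal).
The voiced palatal nasal is [ɲ], so /m/ → [ɲ].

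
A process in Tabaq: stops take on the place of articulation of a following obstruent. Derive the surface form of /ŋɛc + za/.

[ŋɛtza]

/c/ is a voiceless palatal stop. The following trigger /z/ is alveolar, so /c/ must become alveolar as well.
Changing only its place to alveolar gives [t] — the voiceless alveolar stop.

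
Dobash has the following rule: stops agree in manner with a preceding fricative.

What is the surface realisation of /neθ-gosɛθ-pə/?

/g/ is a voiced velar stop. The preceding trigger /θ/ is a fricative, so /g/ must become a fricative as well.
The voiced velar fricative is [ɣ], so /g/ → [ɣ].
The same rule applies at the second boundary: /p/ → [ɸ] next to /θ/.

[neθɣosɛθɸə]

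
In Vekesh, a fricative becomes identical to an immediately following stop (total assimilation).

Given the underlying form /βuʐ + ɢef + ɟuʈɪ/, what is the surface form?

/ʐ/ is the segment targeted by the rule; it sits immediately before /ɢ/, so it assimilates completely and surfaces as [ɢ].
The same rule applies at the second boundary: /f/ → [ɟ] next to /ɟ/.

[βuɢɢeɟɟuʈɪ]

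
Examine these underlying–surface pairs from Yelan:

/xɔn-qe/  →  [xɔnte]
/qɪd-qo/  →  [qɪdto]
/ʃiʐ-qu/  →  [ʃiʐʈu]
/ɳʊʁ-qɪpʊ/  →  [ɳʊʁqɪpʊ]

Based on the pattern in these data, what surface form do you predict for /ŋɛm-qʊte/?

[ŋɛmpʊte]

The data show progressive place assimilation: /q/ → [t] after /n/; /q/ → [t] after /d/; /q/ → [ʈ] after /ʐ/. In each pair only place changes, matching the preceding consonant, while manner and voice stay constant.
No alternation appears in [ɳʊʁqɪpʊ]: there the adjacent consonants already agree in place (/q/ and /ʁ/ are both uvular), so this form is consistent with the same rule.
The rule targets /q/ (voiceless uvular stop), which sits after the trigger /m/ (bilabial).
A voiceless bilabial stop is [p], so the surface segment is [p].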